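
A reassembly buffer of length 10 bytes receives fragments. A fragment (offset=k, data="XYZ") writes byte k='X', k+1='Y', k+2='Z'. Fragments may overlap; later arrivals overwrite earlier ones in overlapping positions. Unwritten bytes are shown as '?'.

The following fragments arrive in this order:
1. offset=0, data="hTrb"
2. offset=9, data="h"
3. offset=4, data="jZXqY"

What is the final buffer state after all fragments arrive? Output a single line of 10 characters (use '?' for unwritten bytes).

Fragment 1: offset=0 data="hTrb" -> buffer=hTrb??????
Fragment 2: offset=9 data="h" -> buffer=hTrb?????h
Fragment 3: offset=4 data="jZXqY" -> buffer=hTrbjZXqYh

Answer: hTrbjZXqYh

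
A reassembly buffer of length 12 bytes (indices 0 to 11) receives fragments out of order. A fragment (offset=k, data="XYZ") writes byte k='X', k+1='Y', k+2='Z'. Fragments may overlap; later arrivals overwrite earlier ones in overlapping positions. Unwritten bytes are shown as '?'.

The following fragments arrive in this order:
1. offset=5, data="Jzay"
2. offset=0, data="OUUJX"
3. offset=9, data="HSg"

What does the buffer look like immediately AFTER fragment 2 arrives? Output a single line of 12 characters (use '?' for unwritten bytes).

Answer: OUUJXJzay???

Derivation:
Fragment 1: offset=5 data="Jzay" -> buffer=?????Jzay???
Fragment 2: offset=0 data="OUUJX" -> buffer=OUUJXJzay???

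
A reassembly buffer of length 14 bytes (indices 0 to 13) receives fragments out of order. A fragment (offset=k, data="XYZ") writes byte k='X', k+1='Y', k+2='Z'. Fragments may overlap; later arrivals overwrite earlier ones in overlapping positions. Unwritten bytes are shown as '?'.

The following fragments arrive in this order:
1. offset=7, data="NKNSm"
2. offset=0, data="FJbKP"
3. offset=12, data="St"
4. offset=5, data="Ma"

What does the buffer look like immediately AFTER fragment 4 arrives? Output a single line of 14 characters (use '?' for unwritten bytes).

Answer: FJbKPMaNKNSmSt

Derivation:
Fragment 1: offset=7 data="NKNSm" -> buffer=???????NKNSm??
Fragment 2: offset=0 data="FJbKP" -> buffer=FJbKP??NKNSm??
Fragment 3: offset=12 data="St" -> buffer=FJbKP??NKNSmSt
Fragment 4: offset=5 data="Ma" -> buffer=FJbKPMaNKNSmSt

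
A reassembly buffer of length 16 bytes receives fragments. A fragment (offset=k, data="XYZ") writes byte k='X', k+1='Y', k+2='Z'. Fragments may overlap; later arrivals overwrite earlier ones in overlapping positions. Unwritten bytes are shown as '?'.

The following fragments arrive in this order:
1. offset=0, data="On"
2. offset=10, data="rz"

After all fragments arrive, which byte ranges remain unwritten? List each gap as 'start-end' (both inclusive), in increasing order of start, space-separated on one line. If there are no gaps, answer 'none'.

Fragment 1: offset=0 len=2
Fragment 2: offset=10 len=2
Gaps: 2-9 12-15

Answer: 2-9 12-15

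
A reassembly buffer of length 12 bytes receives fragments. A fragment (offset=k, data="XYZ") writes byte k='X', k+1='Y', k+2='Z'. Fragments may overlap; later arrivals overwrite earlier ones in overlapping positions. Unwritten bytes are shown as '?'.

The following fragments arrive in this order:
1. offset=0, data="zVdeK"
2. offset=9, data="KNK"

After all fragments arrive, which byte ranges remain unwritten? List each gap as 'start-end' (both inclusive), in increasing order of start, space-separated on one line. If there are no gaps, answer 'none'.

Answer: 5-8

Derivation:
Fragment 1: offset=0 len=5
Fragment 2: offset=9 len=3
Gaps: 5-8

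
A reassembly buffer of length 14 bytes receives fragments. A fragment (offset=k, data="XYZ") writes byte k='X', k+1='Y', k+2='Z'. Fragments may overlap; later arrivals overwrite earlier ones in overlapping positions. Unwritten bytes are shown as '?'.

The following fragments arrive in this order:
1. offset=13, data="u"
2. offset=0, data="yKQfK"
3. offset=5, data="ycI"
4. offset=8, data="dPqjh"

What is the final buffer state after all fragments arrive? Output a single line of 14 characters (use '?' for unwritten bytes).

Answer: yKQfKycIdPqjhu

Derivation:
Fragment 1: offset=13 data="u" -> buffer=?????????????u
Fragment 2: offset=0 data="yKQfK" -> buffer=yKQfK????????u
Fragment 3: offset=5 data="ycI" -> buffer=yKQfKycI?????u
Fragment 4: offset=8 data="dPqjh" -> buffer=yKQfKycIdPqjhu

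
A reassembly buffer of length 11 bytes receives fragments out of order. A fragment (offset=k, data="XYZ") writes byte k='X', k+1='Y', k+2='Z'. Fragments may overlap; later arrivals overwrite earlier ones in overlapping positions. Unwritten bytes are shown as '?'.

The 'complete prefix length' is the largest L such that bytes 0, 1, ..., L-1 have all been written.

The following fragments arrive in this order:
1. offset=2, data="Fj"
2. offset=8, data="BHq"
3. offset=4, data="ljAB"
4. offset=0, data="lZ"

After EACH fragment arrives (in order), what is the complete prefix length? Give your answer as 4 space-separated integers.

Fragment 1: offset=2 data="Fj" -> buffer=??Fj??????? -> prefix_len=0
Fragment 2: offset=8 data="BHq" -> buffer=??Fj????BHq -> prefix_len=0
Fragment 3: offset=4 data="ljAB" -> buffer=??FjljABBHq -> prefix_len=0
Fragment 4: offset=0 data="lZ" -> buffer=lZFjljABBHq -> prefix_len=11

Answer: 0 0 0 11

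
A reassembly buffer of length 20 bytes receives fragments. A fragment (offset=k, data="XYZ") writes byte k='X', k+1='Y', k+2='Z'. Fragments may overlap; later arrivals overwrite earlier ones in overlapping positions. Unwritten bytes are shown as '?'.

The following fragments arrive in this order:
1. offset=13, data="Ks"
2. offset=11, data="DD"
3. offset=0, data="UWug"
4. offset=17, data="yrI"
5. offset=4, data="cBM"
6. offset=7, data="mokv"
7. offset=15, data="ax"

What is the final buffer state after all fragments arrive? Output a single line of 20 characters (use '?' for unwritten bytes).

Answer: UWugcBMmokvDDKsaxyrI

Derivation:
Fragment 1: offset=13 data="Ks" -> buffer=?????????????Ks?????
Fragment 2: offset=11 data="DD" -> buffer=???????????DDKs?????
Fragment 3: offset=0 data="UWug" -> buffer=UWug???????DDKs?????
Fragment 4: offset=17 data="yrI" -> buffer=UWug???????DDKs??yrI
Fragment 5: offset=4 data="cBM" -> buffer=UWugcBM????DDKs??yrI
Fragment 6: offset=7 data="mokv" -> buffer=UWugcBMmokvDDKs??yrI
Fragment 7: offset=15 data="ax" -> buffer=UWugcBMmokvDDKsaxyrI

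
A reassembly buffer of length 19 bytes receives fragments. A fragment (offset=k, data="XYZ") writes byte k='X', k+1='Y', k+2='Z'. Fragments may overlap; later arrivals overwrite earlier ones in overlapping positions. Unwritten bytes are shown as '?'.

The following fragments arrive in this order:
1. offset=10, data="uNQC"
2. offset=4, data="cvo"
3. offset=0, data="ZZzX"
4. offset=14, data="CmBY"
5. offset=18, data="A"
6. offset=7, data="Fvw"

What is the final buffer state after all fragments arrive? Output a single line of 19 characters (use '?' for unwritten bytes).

Answer: ZZzXcvoFvwuNQCCmBYA

Derivation:
Fragment 1: offset=10 data="uNQC" -> buffer=??????????uNQC?????
Fragment 2: offset=4 data="cvo" -> buffer=????cvo???uNQC?????
Fragment 3: offset=0 data="ZZzX" -> buffer=ZZzXcvo???uNQC?????
Fragment 4: offset=14 data="CmBY" -> buffer=ZZzXcvo???uNQCCmBY?
Fragment 5: offset=18 data="A" -> buffer=ZZzXcvo???uNQCCmBYA
Fragment 6: offset=7 data="Fvw" -> buffer=ZZzXcvoFvwuNQCCmBYA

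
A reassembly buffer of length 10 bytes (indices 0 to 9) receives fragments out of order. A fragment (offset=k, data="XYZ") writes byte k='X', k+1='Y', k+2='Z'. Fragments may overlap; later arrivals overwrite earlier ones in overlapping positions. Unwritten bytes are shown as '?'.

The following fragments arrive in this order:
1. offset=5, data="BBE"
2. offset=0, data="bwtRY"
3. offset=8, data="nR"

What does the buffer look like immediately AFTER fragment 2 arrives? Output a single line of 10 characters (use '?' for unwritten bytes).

Fragment 1: offset=5 data="BBE" -> buffer=?????BBE??
Fragment 2: offset=0 data="bwtRY" -> buffer=bwtRYBBE??

Answer: bwtRYBBE??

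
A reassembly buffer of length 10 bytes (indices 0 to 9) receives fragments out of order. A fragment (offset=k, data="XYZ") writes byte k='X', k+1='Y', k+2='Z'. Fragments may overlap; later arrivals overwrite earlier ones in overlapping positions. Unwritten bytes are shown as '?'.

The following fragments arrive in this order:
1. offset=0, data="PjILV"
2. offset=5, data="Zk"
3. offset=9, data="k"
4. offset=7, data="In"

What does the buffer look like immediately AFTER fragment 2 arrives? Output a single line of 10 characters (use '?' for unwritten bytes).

Answer: PjILVZk???

Derivation:
Fragment 1: offset=0 data="PjILV" -> buffer=PjILV?????
Fragment 2: offset=5 data="Zk" -> buffer=PjILVZk???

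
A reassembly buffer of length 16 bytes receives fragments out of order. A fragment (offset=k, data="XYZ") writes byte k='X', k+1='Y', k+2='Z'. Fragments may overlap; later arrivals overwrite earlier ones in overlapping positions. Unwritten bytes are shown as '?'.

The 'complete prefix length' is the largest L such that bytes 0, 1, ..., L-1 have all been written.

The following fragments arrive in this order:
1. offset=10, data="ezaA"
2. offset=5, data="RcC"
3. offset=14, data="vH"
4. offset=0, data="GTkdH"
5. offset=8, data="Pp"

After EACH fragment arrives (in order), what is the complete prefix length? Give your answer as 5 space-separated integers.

Answer: 0 0 0 8 16

Derivation:
Fragment 1: offset=10 data="ezaA" -> buffer=??????????ezaA?? -> prefix_len=0
Fragment 2: offset=5 data="RcC" -> buffer=?????RcC??ezaA?? -> prefix_len=0
Fragment 3: offset=14 data="vH" -> buffer=?????RcC??ezaAvH -> prefix_len=0
Fragment 4: offset=0 data="GTkdH" -> buffer=GTkdHRcC??ezaAvH -> prefix_len=8
Fragment 5: offset=8 data="Pp" -> buffer=GTkdHRcCPpezaAvH -> prefix_len=16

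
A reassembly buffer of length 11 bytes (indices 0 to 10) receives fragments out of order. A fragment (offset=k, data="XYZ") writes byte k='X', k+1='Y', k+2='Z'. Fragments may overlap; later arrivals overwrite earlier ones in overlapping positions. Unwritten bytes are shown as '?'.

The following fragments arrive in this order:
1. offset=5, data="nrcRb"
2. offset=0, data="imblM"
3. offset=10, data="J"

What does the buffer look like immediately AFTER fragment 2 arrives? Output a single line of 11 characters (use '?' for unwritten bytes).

Answer: imblMnrcRb?

Derivation:
Fragment 1: offset=5 data="nrcRb" -> buffer=?????nrcRb?
Fragment 2: offset=0 data="imblM" -> buffer=imblMnrcRb?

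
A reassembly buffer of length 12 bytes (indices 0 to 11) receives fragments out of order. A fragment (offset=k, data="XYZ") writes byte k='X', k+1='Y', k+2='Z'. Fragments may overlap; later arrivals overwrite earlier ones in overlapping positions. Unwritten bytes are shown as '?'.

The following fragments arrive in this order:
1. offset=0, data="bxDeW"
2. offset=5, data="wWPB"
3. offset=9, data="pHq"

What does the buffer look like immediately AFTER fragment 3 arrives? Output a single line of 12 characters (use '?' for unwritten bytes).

Answer: bxDeWwWPBpHq

Derivation:
Fragment 1: offset=0 data="bxDeW" -> buffer=bxDeW???????
Fragment 2: offset=5 data="wWPB" -> buffer=bxDeWwWPB???
Fragment 3: offset=9 data="pHq" -> buffer=bxDeWwWPBpHq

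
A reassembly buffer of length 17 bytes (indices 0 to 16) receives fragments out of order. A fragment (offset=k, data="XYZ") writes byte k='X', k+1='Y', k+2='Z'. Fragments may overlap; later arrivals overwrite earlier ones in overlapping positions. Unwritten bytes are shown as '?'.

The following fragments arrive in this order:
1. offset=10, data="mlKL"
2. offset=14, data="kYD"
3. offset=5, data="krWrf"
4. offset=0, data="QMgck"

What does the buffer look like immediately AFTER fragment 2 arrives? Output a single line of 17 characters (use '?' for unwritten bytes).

Fragment 1: offset=10 data="mlKL" -> buffer=??????????mlKL???
Fragment 2: offset=14 data="kYD" -> buffer=??????????mlKLkYD

Answer: ??????????mlKLkYD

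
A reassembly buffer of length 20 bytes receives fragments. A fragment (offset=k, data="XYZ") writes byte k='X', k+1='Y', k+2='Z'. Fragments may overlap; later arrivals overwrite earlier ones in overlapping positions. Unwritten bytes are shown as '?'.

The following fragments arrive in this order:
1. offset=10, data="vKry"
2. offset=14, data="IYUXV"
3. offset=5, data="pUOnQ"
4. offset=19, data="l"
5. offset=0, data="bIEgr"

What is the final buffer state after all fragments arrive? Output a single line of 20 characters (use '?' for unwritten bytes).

Fragment 1: offset=10 data="vKry" -> buffer=??????????vKry??????
Fragment 2: offset=14 data="IYUXV" -> buffer=??????????vKryIYUXV?
Fragment 3: offset=5 data="pUOnQ" -> buffer=?????pUOnQvKryIYUXV?
Fragment 4: offset=19 data="l" -> buffer=?????pUOnQvKryIYUXVl
Fragment 5: offset=0 data="bIEgr" -> buffer=bIEgrpUOnQvKryIYUXVl

Answer: bIEgrpUOnQvKryIYUXVl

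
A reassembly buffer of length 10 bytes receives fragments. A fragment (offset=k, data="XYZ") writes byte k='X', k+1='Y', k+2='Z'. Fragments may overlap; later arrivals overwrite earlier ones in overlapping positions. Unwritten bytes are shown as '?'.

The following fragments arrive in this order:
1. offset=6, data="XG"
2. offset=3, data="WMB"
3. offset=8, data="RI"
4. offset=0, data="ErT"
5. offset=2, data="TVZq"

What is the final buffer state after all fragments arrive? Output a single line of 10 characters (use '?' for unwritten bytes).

Answer: ErTVZqXGRI

Derivation:
Fragment 1: offset=6 data="XG" -> buffer=??????XG??
Fragment 2: offset=3 data="WMB" -> buffer=???WMBXG??
Fragment 3: offset=8 data="RI" -> buffer=???WMBXGRI
Fragment 4: offset=0 data="ErT" -> buffer=ErTWMBXGRI
Fragment 5: offset=2 data="TVZq" -> buffer=ErTVZqXGRI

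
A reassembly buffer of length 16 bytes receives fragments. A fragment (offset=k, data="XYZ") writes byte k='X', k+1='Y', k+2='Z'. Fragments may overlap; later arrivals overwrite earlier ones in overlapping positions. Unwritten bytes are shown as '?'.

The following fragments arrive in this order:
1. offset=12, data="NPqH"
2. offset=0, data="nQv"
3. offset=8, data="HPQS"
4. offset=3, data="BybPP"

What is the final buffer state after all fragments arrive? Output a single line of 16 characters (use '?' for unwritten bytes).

Fragment 1: offset=12 data="NPqH" -> buffer=????????????NPqH
Fragment 2: offset=0 data="nQv" -> buffer=nQv?????????NPqH
Fragment 3: offset=8 data="HPQS" -> buffer=nQv?????HPQSNPqH
Fragment 4: offset=3 data="BybPP" -> buffer=nQvBybPPHPQSNPqH

Answer: nQvBybPPHPQSNPqH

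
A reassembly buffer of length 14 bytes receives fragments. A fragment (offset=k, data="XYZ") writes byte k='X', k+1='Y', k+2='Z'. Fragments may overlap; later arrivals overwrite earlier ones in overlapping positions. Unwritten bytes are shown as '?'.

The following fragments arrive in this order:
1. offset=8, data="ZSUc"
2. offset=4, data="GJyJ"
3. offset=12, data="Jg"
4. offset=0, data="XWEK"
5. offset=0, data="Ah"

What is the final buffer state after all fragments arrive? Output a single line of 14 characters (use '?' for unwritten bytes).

Fragment 1: offset=8 data="ZSUc" -> buffer=????????ZSUc??
Fragment 2: offset=4 data="GJyJ" -> buffer=????GJyJZSUc??
Fragment 3: offset=12 data="Jg" -> buffer=????GJyJZSUcJg
Fragment 4: offset=0 data="XWEK" -> buffer=XWEKGJyJZSUcJg
Fragment 5: offset=0 data="Ah" -> buffer=AhEKGJyJZSUcJg

Answer: AhEKGJyJZSUcJg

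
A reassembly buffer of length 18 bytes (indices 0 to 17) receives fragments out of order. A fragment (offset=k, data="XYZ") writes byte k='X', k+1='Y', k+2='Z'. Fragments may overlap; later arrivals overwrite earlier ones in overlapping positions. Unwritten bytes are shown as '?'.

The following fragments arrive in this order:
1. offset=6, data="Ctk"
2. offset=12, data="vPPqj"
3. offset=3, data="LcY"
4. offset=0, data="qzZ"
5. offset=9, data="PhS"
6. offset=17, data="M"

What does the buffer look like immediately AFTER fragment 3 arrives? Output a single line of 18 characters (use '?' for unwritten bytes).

Fragment 1: offset=6 data="Ctk" -> buffer=??????Ctk?????????
Fragment 2: offset=12 data="vPPqj" -> buffer=??????Ctk???vPPqj?
Fragment 3: offset=3 data="LcY" -> buffer=???LcYCtk???vPPqj?

Answer: ???LcYCtk???vPPqj?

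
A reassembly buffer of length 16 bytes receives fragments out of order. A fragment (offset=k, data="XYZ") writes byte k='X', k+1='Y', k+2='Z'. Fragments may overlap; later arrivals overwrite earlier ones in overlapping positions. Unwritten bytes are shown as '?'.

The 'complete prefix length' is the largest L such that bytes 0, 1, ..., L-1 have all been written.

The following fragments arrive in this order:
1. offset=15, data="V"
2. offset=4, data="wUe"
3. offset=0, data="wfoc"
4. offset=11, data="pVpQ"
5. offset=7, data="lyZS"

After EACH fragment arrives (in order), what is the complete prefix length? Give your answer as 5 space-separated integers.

Answer: 0 0 7 7 16

Derivation:
Fragment 1: offset=15 data="V" -> buffer=???????????????V -> prefix_len=0
Fragment 2: offset=4 data="wUe" -> buffer=????wUe????????V -> prefix_len=0
Fragment 3: offset=0 data="wfoc" -> buffer=wfocwUe????????V -> prefix_len=7
Fragment 4: offset=11 data="pVpQ" -> buffer=wfocwUe????pVpQV -> prefix_len=7
Fragment 5: offset=7 data="lyZS" -> buffer=wfocwUelyZSpVpQV -> prefix_len=16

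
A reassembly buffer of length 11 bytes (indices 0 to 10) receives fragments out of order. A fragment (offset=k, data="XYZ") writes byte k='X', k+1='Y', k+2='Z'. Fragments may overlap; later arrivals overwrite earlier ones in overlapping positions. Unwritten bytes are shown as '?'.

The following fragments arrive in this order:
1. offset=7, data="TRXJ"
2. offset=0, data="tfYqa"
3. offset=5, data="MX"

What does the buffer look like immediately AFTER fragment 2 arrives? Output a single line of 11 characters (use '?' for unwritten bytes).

Answer: tfYqa??TRXJ

Derivation:
Fragment 1: offset=7 data="TRXJ" -> buffer=???????TRXJ
Fragment 2: offset=0 data="tfYqa" -> buffer=tfYqa??TRXJ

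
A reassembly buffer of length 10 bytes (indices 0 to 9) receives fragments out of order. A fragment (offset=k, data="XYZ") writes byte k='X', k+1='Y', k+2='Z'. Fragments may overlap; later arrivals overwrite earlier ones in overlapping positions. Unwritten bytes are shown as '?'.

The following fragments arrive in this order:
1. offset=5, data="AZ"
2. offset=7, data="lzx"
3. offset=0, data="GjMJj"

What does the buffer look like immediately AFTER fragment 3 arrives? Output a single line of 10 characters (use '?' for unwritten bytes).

Fragment 1: offset=5 data="AZ" -> buffer=?????AZ???
Fragment 2: offset=7 data="lzx" -> buffer=?????AZlzx
Fragment 3: offset=0 data="GjMJj" -> buffer=GjMJjAZlzx

Answer: GjMJjAZlzx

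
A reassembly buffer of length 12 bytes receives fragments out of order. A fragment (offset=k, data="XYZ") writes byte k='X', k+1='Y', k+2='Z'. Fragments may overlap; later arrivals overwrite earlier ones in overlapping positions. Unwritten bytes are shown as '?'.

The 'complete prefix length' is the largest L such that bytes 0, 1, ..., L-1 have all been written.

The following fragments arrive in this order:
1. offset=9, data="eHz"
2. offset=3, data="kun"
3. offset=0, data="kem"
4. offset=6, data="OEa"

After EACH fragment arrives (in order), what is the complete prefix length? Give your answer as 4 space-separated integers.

Answer: 0 0 6 12

Derivation:
Fragment 1: offset=9 data="eHz" -> buffer=?????????eHz -> prefix_len=0
Fragment 2: offset=3 data="kun" -> buffer=???kun???eHz -> prefix_len=0
Fragment 3: offset=0 data="kem" -> buffer=kemkun???eHz -> prefix_len=6
Fragment 4: offset=6 data="OEa" -> buffer=kemkunOEaeHz -> prefix_len=12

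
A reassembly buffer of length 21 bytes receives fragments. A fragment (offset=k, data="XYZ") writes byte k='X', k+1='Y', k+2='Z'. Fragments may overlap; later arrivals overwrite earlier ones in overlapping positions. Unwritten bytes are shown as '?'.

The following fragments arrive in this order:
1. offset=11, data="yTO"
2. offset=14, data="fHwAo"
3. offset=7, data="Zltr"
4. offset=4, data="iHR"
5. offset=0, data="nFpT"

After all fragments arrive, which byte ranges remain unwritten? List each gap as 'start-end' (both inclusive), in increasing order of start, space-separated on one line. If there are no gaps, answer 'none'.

Answer: 19-20

Derivation:
Fragment 1: offset=11 len=3
Fragment 2: offset=14 len=5
Fragment 3: offset=7 len=4
Fragment 4: offset=4 len=3
Fragment 5: offset=0 len=4
Gaps: 19-20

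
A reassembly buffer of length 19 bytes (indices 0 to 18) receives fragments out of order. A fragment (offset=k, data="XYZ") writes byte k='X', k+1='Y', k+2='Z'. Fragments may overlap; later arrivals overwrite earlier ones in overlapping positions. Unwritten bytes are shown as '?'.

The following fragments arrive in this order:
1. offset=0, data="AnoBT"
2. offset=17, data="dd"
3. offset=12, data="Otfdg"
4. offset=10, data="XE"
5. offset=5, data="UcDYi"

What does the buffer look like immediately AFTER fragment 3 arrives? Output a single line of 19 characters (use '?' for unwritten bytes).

Answer: AnoBT???????Otfdgdd

Derivation:
Fragment 1: offset=0 data="AnoBT" -> buffer=AnoBT??????????????
Fragment 2: offset=17 data="dd" -> buffer=AnoBT????????????dd
Fragment 3: offset=12 data="Otfdg" -> buffer=AnoBT???????Otfdgdd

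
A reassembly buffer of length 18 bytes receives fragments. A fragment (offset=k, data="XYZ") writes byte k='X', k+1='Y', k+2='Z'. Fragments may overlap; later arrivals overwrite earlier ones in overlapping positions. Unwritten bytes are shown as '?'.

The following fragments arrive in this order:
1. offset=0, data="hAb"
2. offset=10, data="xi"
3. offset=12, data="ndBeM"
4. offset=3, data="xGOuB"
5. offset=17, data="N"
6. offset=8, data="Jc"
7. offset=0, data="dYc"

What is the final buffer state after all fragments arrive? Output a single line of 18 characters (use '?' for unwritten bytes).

Fragment 1: offset=0 data="hAb" -> buffer=hAb???????????????
Fragment 2: offset=10 data="xi" -> buffer=hAb???????xi??????
Fragment 3: offset=12 data="ndBeM" -> buffer=hAb???????xindBeM?
Fragment 4: offset=3 data="xGOuB" -> buffer=hAbxGOuB??xindBeM?
Fragment 5: offset=17 data="N" -> buffer=hAbxGOuB??xindBeMN
Fragment 6: offset=8 data="Jc" -> buffer=hAbxGOuBJcxindBeMN
Fragment 7: offset=0 data="dYc" -> buffer=dYcxGOuBJcxindBeMN

Answer: dYcxGOuBJcxindBeMN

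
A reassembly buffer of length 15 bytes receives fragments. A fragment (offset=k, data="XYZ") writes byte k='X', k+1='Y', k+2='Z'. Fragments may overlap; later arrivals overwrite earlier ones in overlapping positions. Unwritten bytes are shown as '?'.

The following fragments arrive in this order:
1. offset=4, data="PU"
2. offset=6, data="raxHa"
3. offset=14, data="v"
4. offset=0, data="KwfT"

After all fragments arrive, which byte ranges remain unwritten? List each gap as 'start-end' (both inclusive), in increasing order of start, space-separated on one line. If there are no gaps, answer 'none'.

Answer: 11-13

Derivation:
Fragment 1: offset=4 len=2
Fragment 2: offset=6 len=5
Fragment 3: offset=14 len=1
Fragment 4: offset=0 len=4
Gaps: 11-13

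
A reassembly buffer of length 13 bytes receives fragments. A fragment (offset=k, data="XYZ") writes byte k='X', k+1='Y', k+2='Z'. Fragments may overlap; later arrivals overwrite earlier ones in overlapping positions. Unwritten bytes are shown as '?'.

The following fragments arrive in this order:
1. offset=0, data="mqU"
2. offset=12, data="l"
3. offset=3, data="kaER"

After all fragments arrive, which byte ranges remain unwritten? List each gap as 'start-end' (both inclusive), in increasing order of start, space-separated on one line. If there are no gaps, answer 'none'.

Fragment 1: offset=0 len=3
Fragment 2: offset=12 len=1
Fragment 3: offset=3 len=4
Gaps: 7-11

Answer: 7-11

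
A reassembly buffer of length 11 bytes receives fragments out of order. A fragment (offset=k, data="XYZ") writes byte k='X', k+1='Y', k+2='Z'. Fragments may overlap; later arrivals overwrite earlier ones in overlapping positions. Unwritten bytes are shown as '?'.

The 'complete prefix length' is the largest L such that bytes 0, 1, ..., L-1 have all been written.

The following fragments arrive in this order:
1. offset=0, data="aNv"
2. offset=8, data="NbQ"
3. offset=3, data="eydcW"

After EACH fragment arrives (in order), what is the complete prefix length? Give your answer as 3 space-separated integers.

Fragment 1: offset=0 data="aNv" -> buffer=aNv???????? -> prefix_len=3
Fragment 2: offset=8 data="NbQ" -> buffer=aNv?????NbQ -> prefix_len=3
Fragment 3: offset=3 data="eydcW" -> buffer=aNveydcWNbQ -> prefix_len=11

Answer: 3 3 11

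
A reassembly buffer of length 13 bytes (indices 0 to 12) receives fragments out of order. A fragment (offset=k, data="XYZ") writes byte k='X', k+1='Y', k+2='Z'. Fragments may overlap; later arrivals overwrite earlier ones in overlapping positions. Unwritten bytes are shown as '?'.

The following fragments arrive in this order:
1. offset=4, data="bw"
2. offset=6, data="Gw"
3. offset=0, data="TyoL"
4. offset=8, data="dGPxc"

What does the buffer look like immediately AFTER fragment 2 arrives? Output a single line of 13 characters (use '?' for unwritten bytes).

Fragment 1: offset=4 data="bw" -> buffer=????bw???????
Fragment 2: offset=6 data="Gw" -> buffer=????bwGw?????

Answer: ????bwGw?????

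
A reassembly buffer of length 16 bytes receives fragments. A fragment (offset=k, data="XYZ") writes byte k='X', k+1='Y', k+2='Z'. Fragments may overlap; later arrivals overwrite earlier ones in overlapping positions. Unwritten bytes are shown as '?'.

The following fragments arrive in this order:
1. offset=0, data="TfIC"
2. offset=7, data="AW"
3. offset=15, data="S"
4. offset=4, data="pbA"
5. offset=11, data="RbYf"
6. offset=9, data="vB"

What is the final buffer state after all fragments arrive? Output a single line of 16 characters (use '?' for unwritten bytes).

Fragment 1: offset=0 data="TfIC" -> buffer=TfIC????????????
Fragment 2: offset=7 data="AW" -> buffer=TfIC???AW???????
Fragment 3: offset=15 data="S" -> buffer=TfIC???AW??????S
Fragment 4: offset=4 data="pbA" -> buffer=TfICpbAAW??????S
Fragment 5: offset=11 data="RbYf" -> buffer=TfICpbAAW??RbYfS
Fragment 6: offset=9 data="vB" -> buffer=TfICpbAAWvBRbYfS

Answer: TfICpbAAWvBRbYfS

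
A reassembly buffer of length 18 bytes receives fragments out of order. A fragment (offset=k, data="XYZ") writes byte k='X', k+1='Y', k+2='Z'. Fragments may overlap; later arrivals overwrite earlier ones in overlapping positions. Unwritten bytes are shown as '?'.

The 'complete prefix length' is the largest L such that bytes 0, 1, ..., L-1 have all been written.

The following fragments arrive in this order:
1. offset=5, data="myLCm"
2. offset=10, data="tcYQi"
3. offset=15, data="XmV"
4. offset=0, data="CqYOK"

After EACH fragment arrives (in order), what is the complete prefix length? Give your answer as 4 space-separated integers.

Fragment 1: offset=5 data="myLCm" -> buffer=?????myLCm???????? -> prefix_len=0
Fragment 2: offset=10 data="tcYQi" -> buffer=?????myLCmtcYQi??? -> prefix_len=0
Fragment 3: offset=15 data="XmV" -> buffer=?????myLCmtcYQiXmV -> prefix_len=0
Fragment 4: offset=0 data="CqYOK" -> buffer=CqYOKmyLCmtcYQiXmV -> prefix_len=18

Answer: 0 0 0 18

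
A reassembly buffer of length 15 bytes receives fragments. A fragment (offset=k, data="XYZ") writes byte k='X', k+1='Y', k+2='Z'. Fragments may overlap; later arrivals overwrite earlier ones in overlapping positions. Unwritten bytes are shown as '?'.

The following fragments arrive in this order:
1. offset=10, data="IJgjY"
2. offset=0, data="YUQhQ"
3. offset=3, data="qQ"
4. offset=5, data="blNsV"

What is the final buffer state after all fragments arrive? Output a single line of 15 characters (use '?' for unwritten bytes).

Fragment 1: offset=10 data="IJgjY" -> buffer=??????????IJgjY
Fragment 2: offset=0 data="YUQhQ" -> buffer=YUQhQ?????IJgjY
Fragment 3: offset=3 data="qQ" -> buffer=YUQqQ?????IJgjY
Fragment 4: offset=5 data="blNsV" -> buffer=YUQqQblNsVIJgjY

Answer: YUQqQblNsVIJgjY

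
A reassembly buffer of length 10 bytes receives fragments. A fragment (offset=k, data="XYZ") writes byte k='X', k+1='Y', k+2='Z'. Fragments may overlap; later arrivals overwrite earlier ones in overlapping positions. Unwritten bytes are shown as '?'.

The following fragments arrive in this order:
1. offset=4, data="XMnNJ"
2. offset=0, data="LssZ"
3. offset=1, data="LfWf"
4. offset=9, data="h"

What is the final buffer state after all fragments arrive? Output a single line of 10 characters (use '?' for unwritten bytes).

Answer: LLfWfMnNJh

Derivation:
Fragment 1: offset=4 data="XMnNJ" -> buffer=????XMnNJ?
Fragment 2: offset=0 data="LssZ" -> buffer=LssZXMnNJ?
Fragment 3: offset=1 data="LfWf" -> buffer=LLfWfMnNJ?
Fragment 4: offset=9 data="h" -> buffer=LLfWfMnNJh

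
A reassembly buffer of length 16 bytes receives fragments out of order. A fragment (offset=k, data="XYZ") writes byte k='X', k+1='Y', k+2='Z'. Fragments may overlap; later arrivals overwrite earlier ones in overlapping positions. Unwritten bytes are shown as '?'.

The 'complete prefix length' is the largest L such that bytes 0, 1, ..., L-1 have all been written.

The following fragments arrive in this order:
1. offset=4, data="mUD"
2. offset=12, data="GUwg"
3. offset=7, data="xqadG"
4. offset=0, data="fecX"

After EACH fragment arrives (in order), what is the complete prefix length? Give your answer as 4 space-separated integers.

Answer: 0 0 0 16

Derivation:
Fragment 1: offset=4 data="mUD" -> buffer=????mUD????????? -> prefix_len=0
Fragment 2: offset=12 data="GUwg" -> buffer=????mUD?????GUwg -> prefix_len=0
Fragment 3: offset=7 data="xqadG" -> buffer=????mUDxqadGGUwg -> prefix_len=0
Fragment 4: offset=0 data="fecX" -> buffer=fecXmUDxqadGGUwg -> prefix_len=16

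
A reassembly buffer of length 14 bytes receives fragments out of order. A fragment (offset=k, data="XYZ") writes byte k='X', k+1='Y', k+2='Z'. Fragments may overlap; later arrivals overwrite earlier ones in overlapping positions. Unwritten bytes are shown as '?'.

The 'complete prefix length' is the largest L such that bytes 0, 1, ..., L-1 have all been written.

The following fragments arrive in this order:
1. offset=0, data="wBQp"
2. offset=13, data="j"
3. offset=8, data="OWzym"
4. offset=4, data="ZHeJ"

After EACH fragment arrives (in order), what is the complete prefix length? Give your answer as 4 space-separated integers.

Fragment 1: offset=0 data="wBQp" -> buffer=wBQp?????????? -> prefix_len=4
Fragment 2: offset=13 data="j" -> buffer=wBQp?????????j -> prefix_len=4
Fragment 3: offset=8 data="OWzym" -> buffer=wBQp????OWzymj -> prefix_len=4
Fragment 4: offset=4 data="ZHeJ" -> buffer=wBQpZHeJOWzymj -> prefix_len=14

Answer: 4 4 4 14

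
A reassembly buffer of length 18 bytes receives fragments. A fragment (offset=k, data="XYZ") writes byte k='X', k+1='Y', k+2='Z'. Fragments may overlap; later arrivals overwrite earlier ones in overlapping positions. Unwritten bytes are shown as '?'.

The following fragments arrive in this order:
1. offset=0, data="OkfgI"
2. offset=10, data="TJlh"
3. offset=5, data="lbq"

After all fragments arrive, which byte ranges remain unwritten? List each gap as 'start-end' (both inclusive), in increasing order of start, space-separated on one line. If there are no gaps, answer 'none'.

Answer: 8-9 14-17

Derivation:
Fragment 1: offset=0 len=5
Fragment 2: offset=10 len=4
Fragment 3: offset=5 len=3
Gaps: 8-9 14-17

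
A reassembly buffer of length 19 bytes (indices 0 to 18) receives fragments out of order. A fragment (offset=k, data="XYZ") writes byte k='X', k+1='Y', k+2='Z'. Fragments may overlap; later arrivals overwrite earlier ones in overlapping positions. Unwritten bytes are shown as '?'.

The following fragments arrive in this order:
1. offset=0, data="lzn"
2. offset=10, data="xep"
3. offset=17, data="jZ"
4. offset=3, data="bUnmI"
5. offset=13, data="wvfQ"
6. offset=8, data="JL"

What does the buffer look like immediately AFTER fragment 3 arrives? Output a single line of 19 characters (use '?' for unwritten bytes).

Fragment 1: offset=0 data="lzn" -> buffer=lzn????????????????
Fragment 2: offset=10 data="xep" -> buffer=lzn???????xep??????
Fragment 3: offset=17 data="jZ" -> buffer=lzn???????xep????jZ

Answer: lzn???????xep????jZ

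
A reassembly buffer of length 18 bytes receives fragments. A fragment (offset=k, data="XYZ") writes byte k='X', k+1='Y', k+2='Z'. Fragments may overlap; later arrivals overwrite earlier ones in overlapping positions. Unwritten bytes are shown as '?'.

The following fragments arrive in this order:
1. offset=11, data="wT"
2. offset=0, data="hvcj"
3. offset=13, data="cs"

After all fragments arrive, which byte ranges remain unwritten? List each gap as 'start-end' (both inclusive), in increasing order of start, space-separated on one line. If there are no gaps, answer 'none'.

Fragment 1: offset=11 len=2
Fragment 2: offset=0 len=4
Fragment 3: offset=13 len=2
Gaps: 4-10 15-17

Answer: 4-10 15-17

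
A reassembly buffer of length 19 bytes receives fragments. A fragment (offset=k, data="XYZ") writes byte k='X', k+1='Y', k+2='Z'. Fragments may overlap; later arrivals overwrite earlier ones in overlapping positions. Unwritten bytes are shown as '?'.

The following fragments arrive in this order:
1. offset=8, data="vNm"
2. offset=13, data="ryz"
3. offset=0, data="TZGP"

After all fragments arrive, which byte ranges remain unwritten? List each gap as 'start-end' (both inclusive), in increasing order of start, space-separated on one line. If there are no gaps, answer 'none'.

Answer: 4-7 11-12 16-18

Derivation:
Fragment 1: offset=8 len=3
Fragment 2: offset=13 len=3
Fragment 3: offset=0 len=4
Gaps: 4-7 11-12 16-18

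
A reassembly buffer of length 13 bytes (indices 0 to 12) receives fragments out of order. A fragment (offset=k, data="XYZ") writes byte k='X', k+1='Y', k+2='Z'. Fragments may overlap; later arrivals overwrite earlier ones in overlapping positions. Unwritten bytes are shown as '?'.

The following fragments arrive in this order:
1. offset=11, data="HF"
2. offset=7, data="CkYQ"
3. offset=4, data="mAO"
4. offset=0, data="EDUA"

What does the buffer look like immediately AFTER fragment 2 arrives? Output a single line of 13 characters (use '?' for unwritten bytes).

Fragment 1: offset=11 data="HF" -> buffer=???????????HF
Fragment 2: offset=7 data="CkYQ" -> buffer=???????CkYQHF

Answer: ???????CkYQHF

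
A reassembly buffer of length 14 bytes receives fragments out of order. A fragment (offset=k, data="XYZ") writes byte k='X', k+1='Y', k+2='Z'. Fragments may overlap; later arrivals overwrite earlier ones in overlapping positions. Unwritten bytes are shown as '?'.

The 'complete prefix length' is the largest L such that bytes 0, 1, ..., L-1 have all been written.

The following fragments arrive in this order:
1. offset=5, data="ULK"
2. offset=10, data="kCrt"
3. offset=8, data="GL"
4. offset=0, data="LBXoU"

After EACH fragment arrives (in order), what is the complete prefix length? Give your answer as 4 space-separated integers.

Fragment 1: offset=5 data="ULK" -> buffer=?????ULK?????? -> prefix_len=0
Fragment 2: offset=10 data="kCrt" -> buffer=?????ULK??kCrt -> prefix_len=0
Fragment 3: offset=8 data="GL" -> buffer=?????ULKGLkCrt -> prefix_len=0
Fragment 4: offset=0 data="LBXoU" -> buffer=LBXoUULKGLkCrt -> prefix_len=14

Answer: 0 0 0 14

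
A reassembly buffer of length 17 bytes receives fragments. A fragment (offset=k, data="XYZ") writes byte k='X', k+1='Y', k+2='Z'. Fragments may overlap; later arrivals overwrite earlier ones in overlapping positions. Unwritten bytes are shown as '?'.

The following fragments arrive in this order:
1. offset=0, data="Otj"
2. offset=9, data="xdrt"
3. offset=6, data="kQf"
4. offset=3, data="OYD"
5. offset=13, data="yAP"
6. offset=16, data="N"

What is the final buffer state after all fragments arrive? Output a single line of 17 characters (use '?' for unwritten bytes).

Answer: OtjOYDkQfxdrtyAPN

Derivation:
Fragment 1: offset=0 data="Otj" -> buffer=Otj??????????????
Fragment 2: offset=9 data="xdrt" -> buffer=Otj??????xdrt????
Fragment 3: offset=6 data="kQf" -> buffer=Otj???kQfxdrt????
Fragment 4: offset=3 data="OYD" -> buffer=OtjOYDkQfxdrt????
Fragment 5: offset=13 data="yAP" -> buffer=OtjOYDkQfxdrtyAP?
Fragment 6: offset=16 data="N" -> buffer=OtjOYDkQfxdrtyAPN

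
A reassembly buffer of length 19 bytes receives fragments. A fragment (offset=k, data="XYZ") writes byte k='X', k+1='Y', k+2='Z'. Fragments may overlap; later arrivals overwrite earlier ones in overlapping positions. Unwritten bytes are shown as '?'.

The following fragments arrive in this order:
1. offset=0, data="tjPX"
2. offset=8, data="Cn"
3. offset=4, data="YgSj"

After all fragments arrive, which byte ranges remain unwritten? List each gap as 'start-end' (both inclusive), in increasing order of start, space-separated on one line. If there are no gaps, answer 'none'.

Fragment 1: offset=0 len=4
Fragment 2: offset=8 len=2
Fragment 3: offset=4 len=4
Gaps: 10-18

Answer: 10-18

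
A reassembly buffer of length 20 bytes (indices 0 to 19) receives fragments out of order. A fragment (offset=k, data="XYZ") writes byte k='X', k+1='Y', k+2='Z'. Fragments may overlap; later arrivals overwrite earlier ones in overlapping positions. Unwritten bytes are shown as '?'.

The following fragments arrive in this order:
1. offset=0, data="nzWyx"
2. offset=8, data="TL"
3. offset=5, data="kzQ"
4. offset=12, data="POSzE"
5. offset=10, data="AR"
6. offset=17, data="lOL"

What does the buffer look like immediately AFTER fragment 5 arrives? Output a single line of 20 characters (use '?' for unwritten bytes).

Answer: nzWyxkzQTLARPOSzE???

Derivation:
Fragment 1: offset=0 data="nzWyx" -> buffer=nzWyx???????????????
Fragment 2: offset=8 data="TL" -> buffer=nzWyx???TL??????????
Fragment 3: offset=5 data="kzQ" -> buffer=nzWyxkzQTL??????????
Fragment 4: offset=12 data="POSzE" -> buffer=nzWyxkzQTL??POSzE???
Fragment 5: offset=10 data="AR" -> buffer=nzWyxkzQTLARPOSzE???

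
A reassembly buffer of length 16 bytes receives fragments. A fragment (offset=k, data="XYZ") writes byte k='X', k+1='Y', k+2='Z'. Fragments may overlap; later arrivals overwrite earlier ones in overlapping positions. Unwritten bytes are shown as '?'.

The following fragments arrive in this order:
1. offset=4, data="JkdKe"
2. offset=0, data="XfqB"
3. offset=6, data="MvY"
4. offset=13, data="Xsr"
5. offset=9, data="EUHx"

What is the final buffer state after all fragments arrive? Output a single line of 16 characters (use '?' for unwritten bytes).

Fragment 1: offset=4 data="JkdKe" -> buffer=????JkdKe???????
Fragment 2: offset=0 data="XfqB" -> buffer=XfqBJkdKe???????
Fragment 3: offset=6 data="MvY" -> buffer=XfqBJkMvY???????
Fragment 4: offset=13 data="Xsr" -> buffer=XfqBJkMvY????Xsr
Fragment 5: offset=9 data="EUHx" -> buffer=XfqBJkMvYEUHxXsr

Answer: XfqBJkMvYEUHxXsr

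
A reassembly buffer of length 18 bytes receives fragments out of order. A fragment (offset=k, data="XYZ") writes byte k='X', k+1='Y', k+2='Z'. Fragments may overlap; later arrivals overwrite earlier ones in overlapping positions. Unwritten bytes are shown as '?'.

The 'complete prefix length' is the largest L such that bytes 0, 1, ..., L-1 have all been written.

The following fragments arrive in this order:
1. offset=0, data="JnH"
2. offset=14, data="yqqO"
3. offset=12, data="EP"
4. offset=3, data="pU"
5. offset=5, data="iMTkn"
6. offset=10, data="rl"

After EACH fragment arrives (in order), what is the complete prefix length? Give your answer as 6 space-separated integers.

Fragment 1: offset=0 data="JnH" -> buffer=JnH??????????????? -> prefix_len=3
Fragment 2: offset=14 data="yqqO" -> buffer=JnH???????????yqqO -> prefix_len=3
Fragment 3: offset=12 data="EP" -> buffer=JnH?????????EPyqqO -> prefix_len=3
Fragment 4: offset=3 data="pU" -> buffer=JnHpU???????EPyqqO -> prefix_len=5
Fragment 5: offset=5 data="iMTkn" -> buffer=JnHpUiMTkn??EPyqqO -> prefix_len=10
Fragment 6: offset=10 data="rl" -> buffer=JnHpUiMTknrlEPyqqO -> prefix_len=18

Answer: 3 3 3 5 10 18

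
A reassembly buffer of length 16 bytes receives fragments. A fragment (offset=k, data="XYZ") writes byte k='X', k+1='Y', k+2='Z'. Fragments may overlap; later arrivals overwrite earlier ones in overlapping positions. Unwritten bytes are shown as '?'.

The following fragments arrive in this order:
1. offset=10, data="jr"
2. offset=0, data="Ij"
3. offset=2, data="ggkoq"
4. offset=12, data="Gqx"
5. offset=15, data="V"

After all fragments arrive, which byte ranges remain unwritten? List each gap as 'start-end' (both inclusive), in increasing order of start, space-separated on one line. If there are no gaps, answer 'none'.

Fragment 1: offset=10 len=2
Fragment 2: offset=0 len=2
Fragment 3: offset=2 len=5
Fragment 4: offset=12 len=3
Fragment 5: offset=15 len=1
Gaps: 7-9

Answer: 7-9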